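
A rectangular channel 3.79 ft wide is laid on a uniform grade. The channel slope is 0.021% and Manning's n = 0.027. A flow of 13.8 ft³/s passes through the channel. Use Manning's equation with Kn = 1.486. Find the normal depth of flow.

Manning's equation rearranged: A R^(2/3) = nQ / (1.486·√S) = 0.027 × 13.8 / (1.486 × √0.00021) = 17.3.
Trying y = 4.64 ft: A R^(2/3) = 21.43 — over.
Trying y = 3.04 ft: A R^(2/3) = 12.77 — short.
Trying y = 3.89 ft: A R^(2/3) = 17.33 — ≈ 17.3.

y_n = 3.89 ft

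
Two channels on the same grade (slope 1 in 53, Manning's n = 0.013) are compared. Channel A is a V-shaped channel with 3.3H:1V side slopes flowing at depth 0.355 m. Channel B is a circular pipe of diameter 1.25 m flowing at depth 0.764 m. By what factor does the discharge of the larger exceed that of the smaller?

Channel A: For a triangular section with side slope z = 3.3: A = zy² = 3.3×0.355² = 0.4159 m²; P = 2y√(1+z²) = 2×0.355×3.448 = 2.448 m. Hydraulic radius R = A/P = 0.4159/2.448 = 0.1699 m. Q_A = (1/0.013)·0.4159·0.1699^(2/3)·√0.01887 = 1.348 m³/s.
Channel B: For a circular section of diameter D = 1.25 m at depth y = 0.764 m, the central angle is θ = 2 arccos(1 − 2y/D) = 3.59 rad. Then A = (D²/8)(θ − sin θ) = 0.7859 m² and P = Dθ/2 = 2.244 m. Hydraulic radius R = A/P = 0.7859/2.244 = 0.3502 m. Q_B = (1/0.013)·0.7859·0.3502^(2/3)·√0.01887 = 4.126 m³/s.
The larger discharge is 4.126 m³/s and the smaller is 1.348 m³/s; the ratio is 3.06.

3.06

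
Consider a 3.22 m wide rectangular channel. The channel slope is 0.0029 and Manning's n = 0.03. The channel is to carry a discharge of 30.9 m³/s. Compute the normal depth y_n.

Manning's equation rearranged: A R^(2/3) = nQ / (1·√S) = 0.03 × 30.9 / (√0.0029) = 17.21.
Trying y = 5.18 m: A R^(2/3) = 19.13 — too large.
Trying y = 4.73 m: A R^(2/3) = 17.21 — matches.

y_n = 4.73 m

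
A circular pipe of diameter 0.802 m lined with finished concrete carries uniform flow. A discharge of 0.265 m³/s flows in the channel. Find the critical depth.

At critical depth, Q² T / (g A³) = 1, i.e. A³/T = Q²/g = 0.265²/9.81 = 0.007159.
Trying y = 0.352 m: A³/T = 0.01221 — high.
Trying y = 0.264 m: A³/T = 0.004035 — low.
Trying y = 0.306 m: A³/T = 0.007131 — close enough.

y_c = 0.306 m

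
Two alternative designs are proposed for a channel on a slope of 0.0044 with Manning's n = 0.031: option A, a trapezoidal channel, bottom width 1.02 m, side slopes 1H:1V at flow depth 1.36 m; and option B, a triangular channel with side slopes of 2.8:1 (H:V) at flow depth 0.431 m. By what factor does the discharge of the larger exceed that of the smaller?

13.7

Channel A: With bottom width b = 1.02 m and side slope z = 1: A = (b + zy)y = (1.02 + 1×1.36)×1.36 = 3.237 m²; P = b + 2y√(1+z²) = 1.02 + 2×1.36×1.414 = 4.867 m. Hydraulic radius R = A/P = 3.237/4.867 = 0.6651 m. Q_A = (1/0.031)·3.237·0.6651^(2/3)·√0.0044 = 5.277 m³/s.
Channel B: For a triangular section with side slope z = 2.8: A = zy² = 2.8×0.431² = 0.5201 m²; P = 2y√(1+z²) = 2×0.431×2.973 = 2.563 m. Hydraulic radius R = A/P = 0.5201/2.563 = 0.2029 m. Q_B = (1/0.031)·0.5201·0.2029^(2/3)·√0.0044 = 0.3844 m³/s.
The larger discharge is 5.277 m³/s and the smaller is 0.3844 m³/s; the ratio is 13.7.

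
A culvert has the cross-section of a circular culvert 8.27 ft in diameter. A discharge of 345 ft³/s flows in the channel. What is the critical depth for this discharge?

At critical depth, Q² T / (g A³) = 1, i.e. A³/T = Q²/g = 345²/32.2 = 3696.
Trying y = 3.98 ft: A³/T = 2024 — too small.
Trying y = 5.92 ft: A³/T = 9339 — too large.
Trying y = 4.66 ft: A³/T = 3698 — close enough.

y_c = 4.66 ft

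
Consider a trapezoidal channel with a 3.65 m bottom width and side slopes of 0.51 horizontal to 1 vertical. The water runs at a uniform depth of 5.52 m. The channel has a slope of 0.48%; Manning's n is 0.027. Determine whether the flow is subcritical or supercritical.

With bottom width b = 3.65 m and side slope z = 0.51: A = (b + zy)y = (3.65 + 0.51×5.52)×5.52 = 35.69 m²; P = b + 2y√(1+z²) = 3.65 + 2×5.52×1.123 = 16.04 m.
Hydraulic radius R = A/P = 35.69/16.04 = 2.225 m.
V = (1/n) R^(2/3) √S = (1/0.027) × 2.225^(2/3) × √0.0048 = 4.373 m/s. Hydraulic depth D_h = A/T = 35.69/9.28 = 3.846 m.
Froude number Fr = V/√(g·D_h) = 4.373/√(9.81×3.846) = 0.712, which is less than 1, so the flow is subcritical.

subcritical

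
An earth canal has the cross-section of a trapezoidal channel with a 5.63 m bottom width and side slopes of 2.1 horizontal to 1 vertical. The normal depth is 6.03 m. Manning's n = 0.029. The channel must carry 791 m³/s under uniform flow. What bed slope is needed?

S = 0.00889

With bottom width b = 5.63 m and side slope z = 2.1: A = (b + zy)y = (5.63 + 2.1×6.03)×6.03 = 110.3 m²; P = b + 2y√(1+z²) = 5.63 + 2×6.03×2.326 = 33.68 m.
Hydraulic radius R = A/P = 110.3/33.68 = 3.275 m.
From Manning's equation, S = [nQ / (1 A R^(2/3))]² = [0.029 × 791 / (1 × 110.3 × 3.275^(2/3))]² = 0.00889.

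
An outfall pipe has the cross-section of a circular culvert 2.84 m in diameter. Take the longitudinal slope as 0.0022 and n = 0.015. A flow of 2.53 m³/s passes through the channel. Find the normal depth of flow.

y_n = 0.769 m

Manning's equation rearranged: A R^(2/3) = nQ / (1·√S) = 0.015 × 2.53 / (√0.0022) = 0.8091.
Trying y = 0.543 m: A R^(2/3) = 0.403 — low.
Trying y = 0.973 m: A R^(2/3) = 1.273 — high.
Trying y = 0.769 m: A R^(2/3) = 0.8084 — ≈ 0.8091.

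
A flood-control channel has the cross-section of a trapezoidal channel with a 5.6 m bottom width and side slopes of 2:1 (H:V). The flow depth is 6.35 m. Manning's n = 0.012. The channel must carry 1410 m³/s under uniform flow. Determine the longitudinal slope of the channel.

S = 0.00412

With bottom width b = 5.6 m and side slope z = 2: A = (b + zy)y = (5.6 + 2×6.35)×6.35 = 116.2 m²; P = b + 2y√(1+z²) = 5.6 + 2×6.35×2.236 = 34 m.
Hydraulic radius R = A/P = 116.2/34 = 3.418 m.
From Manning's equation, S = [nQ / (1 A R^(2/3))]² = [0.012 × 1410 / (1 × 116.2 × 3.418^(2/3))]² = 0.00412.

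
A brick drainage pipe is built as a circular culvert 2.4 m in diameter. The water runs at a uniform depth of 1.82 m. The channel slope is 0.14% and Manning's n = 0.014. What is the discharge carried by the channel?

Q = 7.94 m³/s

For a circular section of diameter D = 2.4 m at depth y = 1.82 m, the central angle is θ = 2 arccos(1 − 2y/D) = 4.227 rad. Then A = (D²/8)(θ − sin θ) = 3.681 m² and P = Dθ/2 = 5.073 m.
Hydraulic radius R = A/P = 3.681/5.073 = 0.7256 m.
Manning's equation: Q = (1/n) A R^(2/3) S^(1/2) = (1/0.014) × 3.681 × 0.7256^(2/3) × 0.0014^(1/2) = 7.94 m³/s.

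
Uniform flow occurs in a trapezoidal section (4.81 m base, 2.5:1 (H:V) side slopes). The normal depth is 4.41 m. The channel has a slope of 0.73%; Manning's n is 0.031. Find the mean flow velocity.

V = 5 m/s

With bottom width b = 4.81 m and side slope z = 2.5: A = (b + zy)y = (4.81 + 2.5×4.41)×4.41 = 69.83 m²; P = b + 2y√(1+z²) = 4.81 + 2×4.41×2.693 = 28.56 m.
Hydraulic radius R = A/P = 69.83/28.56 = 2.445 m.
From Manning's equation, V = (1/n) R^(2/3) S^(1/2) = (1/0.031) × 2.445^(2/3) × 0.0073^(1/2) = 5 m/s.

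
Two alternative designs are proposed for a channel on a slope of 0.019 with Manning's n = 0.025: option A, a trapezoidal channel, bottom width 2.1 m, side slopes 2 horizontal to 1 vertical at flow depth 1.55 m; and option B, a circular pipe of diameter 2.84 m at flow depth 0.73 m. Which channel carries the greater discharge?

Channel A: With bottom width b = 2.1 m and side slope z = 2: A = (b + zy)y = (2.1 + 2×1.55)×1.55 = 8.06 m²; P = b + 2y√(1+z²) = 2.1 + 2×1.55×2.236 = 9.032 m. Hydraulic radius R = A/P = 8.06/9.032 = 0.8924 m. Q_A = (1/0.025)·8.06·0.8924^(2/3)·√0.019 = 41.19 m³/s.
Channel B: For a circular section of diameter D = 2.84 m at depth y = 0.73 m, the central angle is θ = 2 arccos(1 − 2y/D) = 2.127 rad. Then A = (D²/8)(θ − sin θ) = 1.288 m² and P = Dθ/2 = 3.02 m. Hydraulic radius R = A/P = 1.288/3.02 = 0.4264 m. Q_B = (1/0.025)·1.288·0.4264^(2/3)·√0.019 = 4.023 m³/s.
Q_A = 41.19 m³/s vs Q_B = 4.023 m³/s, so channel A carries more.

channel A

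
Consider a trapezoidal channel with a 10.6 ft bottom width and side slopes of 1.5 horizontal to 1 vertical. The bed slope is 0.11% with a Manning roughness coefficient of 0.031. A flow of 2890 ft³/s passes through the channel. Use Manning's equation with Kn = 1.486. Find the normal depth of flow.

Manning's equation rearranged: A R^(2/3) = nQ / (1.486·√S) = 0.031 × 2890 / (1.486 × √0.0011) = 1818.
At y = 13.1 ft: A R^(2/3) = 1430 — low.
At y = 18.2 ft: A R^(2/3) = 2995 — high.
At y = 14.6 ft: A R^(2/3) = 1819 — ≈ 1818.

y_n = 14.6 ft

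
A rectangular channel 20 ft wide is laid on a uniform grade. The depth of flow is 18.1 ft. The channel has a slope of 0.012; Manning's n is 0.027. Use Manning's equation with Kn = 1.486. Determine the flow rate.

Flow area A = b·y = 20 × 18.1 = 362 ft². Wetted perimeter P = b + 2y = 20 + 2×18.1 = 56.2 ft.
Hydraulic radius R = A/P = 362/56.2 = 6.441 ft.
Manning's equation: Q = (1.486/n) A R^(2/3) S^(1/2) = (1.486/0.027) × 362 × 6.441^(2/3) × 0.012^(1/2) = 7560 ft³/s.

Q = 7560 ft³/s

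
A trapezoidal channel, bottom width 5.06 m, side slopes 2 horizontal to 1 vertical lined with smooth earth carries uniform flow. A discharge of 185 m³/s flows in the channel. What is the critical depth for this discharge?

y_c = 3.39 m

At critical depth, Q² T / (g A³) = 1, i.e. A³/T = Q²/g = 185²/9.81 = 3489.
Trying y = 2.89 m: A³/T = 1850 — short.
Trying y = 4.02 m: A³/T = 6909 — over.
Trying y = 3.39 m: A³/T = 3473 — matches.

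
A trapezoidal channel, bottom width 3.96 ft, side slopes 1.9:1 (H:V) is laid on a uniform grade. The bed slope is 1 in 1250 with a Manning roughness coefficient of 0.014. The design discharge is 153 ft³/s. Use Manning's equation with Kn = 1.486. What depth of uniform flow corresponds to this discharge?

Manning's equation rearranged: A R^(2/3) = nQ / (1.486·√S) = 0.014 × 153 / (1.486 × √0.0008) = 50.96.
Trying y = 2.27 ft: A R^(2/3) = 23.17 — too small.
Trying y = 3.3 ft: A R^(2/3) = 51.09 — ≈ 50.96.

y_n = 3.3 ft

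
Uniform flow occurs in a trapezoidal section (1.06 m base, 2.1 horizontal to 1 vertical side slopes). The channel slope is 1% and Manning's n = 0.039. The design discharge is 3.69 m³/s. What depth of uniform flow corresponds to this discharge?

Manning's equation rearranged: A R^(2/3) = nQ / (1·√S) = 0.039 × 3.69 / (√0.01) = 1.439.
Trying y = 1.02 m: A R^(2/3) = 2.226 — over.
Trying y = 0.684 m: A R^(2/3) = 0.9309 — short.
Trying y = 0.837 m: A R^(2/3) = 1.438 — ≈ 1.439.

y_n = 0.837 m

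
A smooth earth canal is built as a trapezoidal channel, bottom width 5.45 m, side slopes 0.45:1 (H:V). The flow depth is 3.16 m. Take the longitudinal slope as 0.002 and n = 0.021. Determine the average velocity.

With bottom width b = 5.45 m and side slope z = 0.45: A = (b + zy)y = (5.45 + 0.45×3.16)×3.16 = 21.72 m²; P = b + 2y√(1+z²) = 5.45 + 2×3.16×1.097 = 12.38 m.
Hydraulic radius R = A/P = 21.72/12.38 = 1.754 m.
From Manning's equation, V = (1/n) R^(2/3) S^(1/2) = (1/0.021) × 1.754^(2/3) × 0.002^(1/2) = 3.1 m/s.

V = 3.1 m/s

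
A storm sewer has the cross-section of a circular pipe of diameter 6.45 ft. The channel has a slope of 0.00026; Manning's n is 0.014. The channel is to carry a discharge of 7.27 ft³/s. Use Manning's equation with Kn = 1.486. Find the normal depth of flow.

y_n = 1.34 ft

Manning's equation rearranged: A R^(2/3) = nQ / (1.486·√S) = 0.014 × 7.27 / (1.486 × √0.00026) = 4.248.
Try y = 1.63 ft: A R^(2/3) = 6.288 — too large.
Try y = 0.962 ft: A R^(2/3) = 2.158 — too small.
Try y = 1.34 ft: A R^(2/3) = 4.249 — ≈ 4.248.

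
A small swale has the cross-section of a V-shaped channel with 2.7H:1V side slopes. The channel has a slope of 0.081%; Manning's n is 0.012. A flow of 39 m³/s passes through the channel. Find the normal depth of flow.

Manning's equation rearranged: A R^(2/3) = nQ / (1·√S) = 0.012 × 39 / (√0.00081) = 16.44.
Try y = 1.7 m: A R^(2/3) = 6.708 — too small.
Try y = 2.8 m: A R^(2/3) = 25.38 — too large.
Try y = 2.38 m: A R^(2/3) = 16.45 — matches.

y_n = 2.38 m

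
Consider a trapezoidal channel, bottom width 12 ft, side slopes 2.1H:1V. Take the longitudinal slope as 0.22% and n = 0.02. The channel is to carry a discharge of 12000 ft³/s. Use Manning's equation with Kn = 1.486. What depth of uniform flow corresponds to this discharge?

y_n = 16.9 ft

Manning's equation rearranged: A R^(2/3) = nQ / (1.486·√S) = 0.02 × 12000 / (1.486 × √0.0022) = 3443.
Trying y = 19.1 ft: A R^(2/3) = 4579 — over.
Trying y = 12.5 ft: A R^(2/3) = 1719 — short.
Trying y = 16.9 ft: A R^(2/3) = 3436 — ≈ 3443.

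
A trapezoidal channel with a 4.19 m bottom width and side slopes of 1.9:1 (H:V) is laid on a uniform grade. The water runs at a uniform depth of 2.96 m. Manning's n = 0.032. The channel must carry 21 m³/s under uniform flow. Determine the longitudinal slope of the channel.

S = 0.00026

With bottom width b = 4.19 m and side slope z = 1.9: A = (b + zy)y = (4.19 + 1.9×2.96)×2.96 = 29.05 m²; P = b + 2y√(1+z²) = 4.19 + 2×2.96×2.147 = 16.9 m.
Hydraulic radius R = A/P = 29.05/16.9 = 1.719 m.
From Manning's equation, S = [nQ / (1 A R^(2/3))]² = [0.032 × 21 / (1 × 29.05 × 1.719^(2/3))]² = 0.00026.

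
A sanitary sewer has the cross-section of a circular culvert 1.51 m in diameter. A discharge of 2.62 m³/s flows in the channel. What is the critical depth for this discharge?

At critical depth, Q² T / (g A³) = 1, i.e. A³/T = Q²/g = 2.62²/9.81 = 0.6997.
Try y = 0.94 m: A³/T = 1.099 — over.
Try y = 0.746 m: A³/T = 0.4541 — short.
Try y = 0.835 m: A³/T = 0.6984 — ≈ 0.6997.

y_c = 0.835 m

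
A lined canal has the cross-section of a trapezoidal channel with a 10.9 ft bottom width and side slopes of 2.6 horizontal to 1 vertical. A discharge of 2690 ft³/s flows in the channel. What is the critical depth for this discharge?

At critical depth, Q² T / (g A³) = 1, i.e. A³/T = Q²/g = 2690²/32.2 = 224700.
At y = 5.4 ft: A³/T = 62670 — low.
At y = 9.14 ft: A³/T = 544300 — high.
At y = 7.4 ft: A³/T = 224700 — matches.

y_c = 7.4 ft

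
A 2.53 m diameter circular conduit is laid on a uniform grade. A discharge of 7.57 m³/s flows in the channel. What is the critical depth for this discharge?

y_c = 1.24 m

At critical depth, Q² T / (g A³) = 1, i.e. A³/T = Q²/g = 7.57²/9.81 = 5.841.
Trying y = 0.906 m: A³/T = 1.745 — too small.
Trying y = 1.48 m: A³/T = 11.44 — too large.
Trying y = 1.24 m: A³/T = 5.817 — matches.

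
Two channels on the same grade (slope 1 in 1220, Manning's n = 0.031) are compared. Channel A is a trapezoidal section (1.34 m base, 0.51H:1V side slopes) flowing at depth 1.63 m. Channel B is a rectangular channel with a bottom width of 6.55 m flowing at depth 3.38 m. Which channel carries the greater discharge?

Channel A: With bottom width b = 1.34 m and side slope z = 0.51: A = (b + zy)y = (1.34 + 0.51×1.63)×1.63 = 3.539 m²; P = b + 2y√(1+z²) = 1.34 + 2×1.63×1.123 = 4.999 m. Hydraulic radius R = A/P = 3.539/4.999 = 0.7079 m. Q_A = (1/0.031)·3.539·0.7079^(2/3)·√0.0008197 = 2.596 m³/s.
Channel B: Flow area A = b·y = 6.55 × 3.38 = 22.14 m². Wetted perimeter P = b + 2y = 6.55 + 2×3.38 = 13.31 m. Hydraulic radius R = A/P = 22.14/13.31 = 1.663 m. Q_B = (1/0.031)·22.14·1.663^(2/3)·√0.0008197 = 28.7 m³/s.
Q_A = 2.596 m³/s vs Q_B = 28.7 m³/s, so channel B carries more.

channel B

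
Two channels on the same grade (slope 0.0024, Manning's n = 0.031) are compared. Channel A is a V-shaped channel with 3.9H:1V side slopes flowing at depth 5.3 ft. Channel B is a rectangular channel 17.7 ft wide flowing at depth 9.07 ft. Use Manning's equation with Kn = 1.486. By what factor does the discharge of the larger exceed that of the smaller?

Channel A: For a triangular section with side slope z = 3.9: A = zy² = 3.9×5.3² = 109.6 ft²; P = 2y√(1+z²) = 2×5.3×4.026 = 42.68 ft. Hydraulic radius R = A/P = 109.6/42.68 = 2.567 ft. Q_A = (1.486/0.031)·109.6·2.567^(2/3)·√0.0024 = 482.3 ft³/s.
Channel B: Flow area A = b·y = 17.7 × 9.07 = 160.5 ft². Wetted perimeter P = b + 2y = 17.7 + 2×9.07 = 35.84 ft. Hydraulic radius R = A/P = 160.5/35.84 = 4.479 ft. Q_B = (1.486/0.031)·160.5·4.479^(2/3)·√0.0024 = 1024 ft³/s.
The larger discharge is 1024 ft³/s and the smaller is 482.3 ft³/s; the ratio is 2.12.

2.12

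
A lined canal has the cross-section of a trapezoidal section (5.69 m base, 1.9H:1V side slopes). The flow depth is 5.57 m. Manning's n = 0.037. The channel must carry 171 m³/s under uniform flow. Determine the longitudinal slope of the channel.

S = 0.0011

With bottom width b = 5.69 m and side slope z = 1.9: A = (b + zy)y = (5.69 + 1.9×5.57)×5.57 = 90.64 m²; P = b + 2y√(1+z²) = 5.69 + 2×5.57×2.147 = 29.61 m.
Hydraulic radius R = A/P = 90.64/29.61 = 3.061 m.
From Manning's equation, S = [nQ / (1 A R^(2/3))]² = [0.037 × 171 / (1 × 90.64 × 3.061^(2/3))]² = 0.0011.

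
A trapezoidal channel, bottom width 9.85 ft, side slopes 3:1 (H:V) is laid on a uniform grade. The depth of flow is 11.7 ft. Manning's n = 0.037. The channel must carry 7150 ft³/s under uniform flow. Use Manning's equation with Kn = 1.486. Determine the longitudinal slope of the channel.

S = 0.00991

With bottom width b = 9.85 ft and side slope z = 3: A = (b + zy)y = (9.85 + 3×11.7)×11.7 = 525.9 ft²; P = b + 2y√(1+z²) = 9.85 + 2×11.7×3.162 = 83.85 ft.
Hydraulic radius R = A/P = 525.9/83.85 = 6.272 ft.
From Manning's equation, S = [nQ / (1.486 A R^(2/3))]² = [0.037 × 7150 / (1.486 × 525.9 × 6.272^(2/3))]² = 0.00991.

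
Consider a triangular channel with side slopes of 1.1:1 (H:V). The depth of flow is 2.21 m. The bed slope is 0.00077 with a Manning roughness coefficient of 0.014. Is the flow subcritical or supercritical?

subcritical

For a triangular section with side slope z = 1.1: A = zy² = 1.1×2.21² = 5.373 m²; P = 2y√(1+z²) = 2×2.21×1.487 = 6.571 m.
Hydraulic radius R = A/P = 5.373/6.571 = 0.8176 m.
V = (1/n) R^(2/3) √S = (1/0.014) × 0.8176^(2/3) × √0.00077 = 1.733 m/s. Hydraulic depth D_h = A/T = 5.373/4.862 = 1.105 m.
Froude number Fr = V/√(g·D_h) = 1.733/√(9.81×1.105) = 0.526, which is less than 1, so the flow is subcritical.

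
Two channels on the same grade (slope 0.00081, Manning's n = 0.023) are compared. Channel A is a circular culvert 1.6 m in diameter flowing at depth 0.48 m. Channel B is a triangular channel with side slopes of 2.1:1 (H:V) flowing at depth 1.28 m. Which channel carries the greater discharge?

Channel A: For a circular section of diameter D = 1.6 m at depth y = 0.48 m, the central angle is θ = 2 arccos(1 − 2y/D) = 2.319 rad. Then A = (D²/8)(θ − sin θ) = 0.5073 m² and P = Dθ/2 = 1.855 m. Hydraulic radius R = A/P = 0.5073/1.855 = 0.2735 m. Q_A = (1/0.023)·0.5073·0.2735^(2/3)·√0.00081 = 0.2645 m³/s.
Channel B: For a triangular section with side slope z = 2.1: A = zy² = 2.1×1.28² = 3.441 m²; P = 2y√(1+z²) = 2×1.28×2.326 = 5.954 m. Hydraulic radius R = A/P = 3.441/5.954 = 0.5778 m. Q_B = (1/0.023)·3.441·0.5778^(2/3)·√0.00081 = 2.954 m³/s.
Q_A = 0.2645 m³/s vs Q_B = 2.954 m³/s, so channel B carries more.

channel B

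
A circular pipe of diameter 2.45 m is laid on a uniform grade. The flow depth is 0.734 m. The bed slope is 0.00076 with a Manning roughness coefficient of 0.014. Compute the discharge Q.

For a circular section of diameter D = 2.45 m at depth y = 0.734 m, the central angle is θ = 2 arccos(1 − 2y/D) = 2.317 rad. Then A = (D²/8)(θ − sin θ) = 1.187 m² and P = Dθ/2 = 2.838 m.
Hydraulic radius R = A/P = 1.187/2.838 = 0.4183 m.
Manning's equation: Q = (1/n) A R^(2/3) S^(1/2) = (1/0.014) × 1.187 × 0.4183^(2/3) × 0.00076^(1/2) = 1.31 m³/s.

Q = 1.31 m³/s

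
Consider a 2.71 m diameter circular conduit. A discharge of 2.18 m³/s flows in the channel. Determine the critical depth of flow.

At critical depth, Q² T / (g A³) = 1, i.e. A³/T = Q²/g = 2.18²/9.81 = 0.4844.
Try y = 0.793 m: A³/T = 1.127 — high.
Try y = 0.48 m: A³/T = 0.1586 — low.
Try y = 0.638 m: A³/T = 0.4834 — matches.

y_c = 0.638 m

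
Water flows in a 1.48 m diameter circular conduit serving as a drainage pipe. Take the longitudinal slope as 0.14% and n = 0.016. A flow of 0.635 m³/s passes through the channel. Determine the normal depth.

y_n = 0.562 m

Manning's equation rearranged: A R^(2/3) = nQ / (1·√S) = 0.016 × 0.635 / (√0.0014) = 0.2715.
At y = 0.456 m: A R^(2/3) = 0.1828 — short.
At y = 0.712 m: A R^(2/3) = 0.415 — over.
At y = 0.562 m: A R^(2/3) = 0.2715 — close enough.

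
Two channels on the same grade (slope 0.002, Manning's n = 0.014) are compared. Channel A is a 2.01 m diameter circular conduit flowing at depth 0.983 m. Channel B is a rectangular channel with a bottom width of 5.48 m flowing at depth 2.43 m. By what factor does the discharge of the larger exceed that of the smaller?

16.3

Channel A: For a circular section of diameter D = 2.01 m at depth y = 0.983 m, the central angle is θ = 2 arccos(1 − 2y/D) = 3.098 rad. Then A = (D²/8)(θ − sin θ) = 1.542 m² and P = Dθ/2 = 3.113 m. Hydraulic radius R = A/P = 1.542/3.113 = 0.4954 m. Q_A = (1/0.014)·1.542·0.4954^(2/3)·√0.002 = 3.085 m³/s.
Channel B: Flow area A = b·y = 5.48 × 2.43 = 13.32 m². Wetted perimeter P = b + 2y = 5.48 + 2×2.43 = 10.34 m. Hydraulic radius R = A/P = 13.32/10.34 = 1.288 m. Q_B = (1/0.014)·13.32·1.288^(2/3)·√0.002 = 50.35 m³/s.
The larger discharge is 50.35 m³/s and the smaller is 3.085 m³/s; the ratio is 16.3.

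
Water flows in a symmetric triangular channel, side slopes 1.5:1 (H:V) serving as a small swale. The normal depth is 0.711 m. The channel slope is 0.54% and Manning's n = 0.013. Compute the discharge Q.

For a triangular section with side slope z = 1.5: A = zy² = 1.5×0.711² = 0.7583 m²; P = 2y√(1+z²) = 2×0.711×1.803 = 2.564 m.
Hydraulic radius R = A/P = 0.7583/2.564 = 0.2958 m.
Manning's equation: Q = (1/n) A R^(2/3) S^(1/2) = (1/0.013) × 0.7583 × 0.2958^(2/3) × 0.0054^(1/2) = 1.9 m³/s.

Q = 1.9 m³/s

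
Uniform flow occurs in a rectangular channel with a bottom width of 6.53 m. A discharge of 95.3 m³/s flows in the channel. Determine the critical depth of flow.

y_c = 2.79 m

For a rectangular channel, critical depth y_c = (q²/g)^(1/3) where q = Q/b = 95.3/6.53 = 14.59 m²/s.
So y_c = (14.59²/9.81)^(1/3) = 2.79 m.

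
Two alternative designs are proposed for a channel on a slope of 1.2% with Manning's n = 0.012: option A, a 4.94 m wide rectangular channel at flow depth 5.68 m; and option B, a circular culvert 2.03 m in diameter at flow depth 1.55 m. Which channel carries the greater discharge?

Channel A: Flow area A = b·y = 4.94 × 5.68 = 28.06 m². Wetted perimeter P = b + 2y = 4.94 + 2×5.68 = 16.3 m. Hydraulic radius R = A/P = 28.06/16.3 = 1.721 m. Q_A = (1/0.012)·28.06·1.721^(2/3)·√0.012 = 367.9 m³/s.
Channel B: For a circular section of diameter D = 2.03 m at depth y = 1.55 m, the central angle is θ = 2 arccos(1 − 2y/D) = 4.252 rad. Then A = (D²/8)(θ − sin θ) = 2.652 m² and P = Dθ/2 = 4.316 m. Hydraulic radius R = A/P = 2.652/4.316 = 0.6144 m. Q_B = (1/0.012)·2.652·0.6144^(2/3)·√0.012 = 17.49 m³/s.
Q_A = 367.9 m³/s vs Q_B = 17.49 m³/s, so channel A carries more.

channel A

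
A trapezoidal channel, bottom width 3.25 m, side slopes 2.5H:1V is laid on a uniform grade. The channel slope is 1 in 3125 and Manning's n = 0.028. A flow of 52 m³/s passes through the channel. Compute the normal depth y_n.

Manning's equation rearranged: A R^(2/3) = nQ / (1·√S) = 0.028 × 52 / (√0.00032) = 81.39.
At y = 4.42 m: A R^(2/3) = 111.3 — high.
At y = 3.87 m: A R^(2/3) = 81.41 — matches.

y_n = 3.87 m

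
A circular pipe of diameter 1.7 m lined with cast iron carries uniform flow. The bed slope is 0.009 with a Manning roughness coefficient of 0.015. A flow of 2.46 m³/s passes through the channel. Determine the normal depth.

Manning's equation rearranged: A R^(2/3) = nQ / (1·√S) = 0.015 × 2.46 / (√0.009) = 0.389.
At y = 0.791 m: A R^(2/3) = 0.5668 — high.
At y = 0.547 m: A R^(2/3) = 0.2875 — low.
At y = 0.642 m: A R^(2/3) = 0.3889 — matches.

y_n = 0.642 m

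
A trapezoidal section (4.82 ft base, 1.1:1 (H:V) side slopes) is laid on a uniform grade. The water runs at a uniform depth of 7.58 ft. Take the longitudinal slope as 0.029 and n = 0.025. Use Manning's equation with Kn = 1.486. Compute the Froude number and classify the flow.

supercritical

With bottom width b = 4.82 ft and side slope z = 1.1: A = (b + zy)y = (4.82 + 1.1×7.58)×7.58 = 99.74 ft²; P = b + 2y√(1+z²) = 4.82 + 2×7.58×1.487 = 27.36 ft.
Hydraulic radius R = A/P = 99.74/27.36 = 3.646 ft.
V = (1.486/n) R^(2/3) √S = (1.486/0.025) × 3.646^(2/3) × √0.029 = 23.98 ft/s. Hydraulic depth D_h = A/T = 99.74/21.5 = 4.64 ft.
Froude number Fr = V/√(g·D_h) = 23.98/√(32.2×4.64) = 1.96, which is greater than 1, so the flow is supercritical.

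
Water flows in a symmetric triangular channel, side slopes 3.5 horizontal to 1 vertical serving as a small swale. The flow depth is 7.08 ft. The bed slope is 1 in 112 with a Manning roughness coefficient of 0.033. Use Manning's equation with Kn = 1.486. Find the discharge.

For a triangular section with side slope z = 3.5: A = zy² = 3.5×7.08² = 175.4 ft²; P = 2y√(1+z²) = 2×7.08×3.64 = 51.54 ft.
Hydraulic radius R = A/P = 175.4/51.54 = 3.404 ft.
Manning's equation: Q = (1.486/n) A R^(2/3) S^(1/2) = (1.486/0.033) × 175.4 × 3.404^(2/3) × 0.008929^(1/2) = 1690 ft³/s.

Q = 1690 ft³/s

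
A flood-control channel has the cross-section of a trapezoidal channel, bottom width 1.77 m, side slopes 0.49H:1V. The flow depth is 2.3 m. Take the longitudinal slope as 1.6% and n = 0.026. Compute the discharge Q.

With bottom width b = 1.77 m and side slope z = 0.49: A = (b + zy)y = (1.77 + 0.49×2.3)×2.3 = 6.663 m²; P = b + 2y√(1+z²) = 1.77 + 2×2.3×1.114 = 6.893 m.
Hydraulic radius R = A/P = 6.663/6.893 = 0.9667 m.
Manning's equation: Q = (1/n) A R^(2/3) S^(1/2) = (1/0.026) × 6.663 × 0.9667^(2/3) × 0.016^(1/2) = 31.7 m³/s.

Q = 31.7 m³/s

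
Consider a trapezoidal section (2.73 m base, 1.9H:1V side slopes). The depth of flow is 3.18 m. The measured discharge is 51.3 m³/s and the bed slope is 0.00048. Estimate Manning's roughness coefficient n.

n = 0.017

With bottom width b = 2.73 m and side slope z = 1.9: A = (b + zy)y = (2.73 + 1.9×3.18)×3.18 = 27.89 m²; P = b + 2y√(1+z²) = 2.73 + 2×3.18×2.147 = 16.39 m.
Hydraulic radius R = A/P = 27.89/16.39 = 1.702 m.
Rearranging Manning's equation: n = (1/Q) A R^(2/3) S^(1/2) = (1/51.3) × 27.89 × 1.702^(2/3) × √0.00048 = 0.017.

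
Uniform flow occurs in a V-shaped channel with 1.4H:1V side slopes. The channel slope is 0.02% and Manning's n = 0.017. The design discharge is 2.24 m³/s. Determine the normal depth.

Manning's equation rearranged: A R^(2/3) = nQ / (1·√S) = 0.017 × 2.24 / (√0.0002) = 2.693.
At y = 1.25 m: A R^(2/3) = 1.394 — too small.
At y = 1.81 m: A R^(2/3) = 3.74 — too large.
At y = 1.6 m: A R^(2/3) = 2.692 — close enough.

y_n = 1.6 m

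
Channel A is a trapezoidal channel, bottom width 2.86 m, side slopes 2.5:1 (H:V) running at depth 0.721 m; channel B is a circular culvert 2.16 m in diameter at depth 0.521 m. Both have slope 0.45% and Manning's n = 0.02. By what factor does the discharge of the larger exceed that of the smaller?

6.82

Channel A: With bottom width b = 2.86 m and side slope z = 2.5: A = (b + zy)y = (2.86 + 2.5×0.721)×0.721 = 3.362 m²; P = b + 2y√(1+z²) = 2.86 + 2×0.721×2.693 = 6.743 m. Hydraulic radius R = A/P = 3.362/6.743 = 0.4986 m. Q_A = (1/0.02)·3.362·0.4986^(2/3)·√0.0045 = 7.089 m³/s.
Channel B: For a circular section of diameter D = 2.16 m at depth y = 0.521 m, the central angle is θ = 2 arccos(1 − 2y/D) = 2.054 rad. Then A = (D²/8)(θ − sin θ) = 0.6811 m² and P = Dθ/2 = 2.218 m. Hydraulic radius R = A/P = 0.6811/2.218 = 0.3071 m. Q_B = (1/0.02)·0.6811·0.3071^(2/3)·√0.0045 = 1.04 m³/s.
The larger discharge is 7.089 m³/s and the smaller is 1.04 m³/s; the ratio is 6.82.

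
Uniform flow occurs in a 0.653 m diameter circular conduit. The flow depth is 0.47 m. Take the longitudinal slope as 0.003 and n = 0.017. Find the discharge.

For a circular section of diameter D = 0.653 m at depth y = 0.47 m, the central angle is θ = 2 arccos(1 − 2y/D) = 4.052 rad. Then A = (D²/8)(θ − sin θ) = 0.258 m² and P = Dθ/2 = 1.323 m.
Hydraulic radius R = A/P = 0.258/1.323 = 0.1951 m.
Manning's equation: Q = (1/n) A R^(2/3) S^(1/2) = (1/0.017) × 0.258 × 0.1951^(2/3) × 0.003^(1/2) = 0.28 m³/s.

Q = 0.28 m³/s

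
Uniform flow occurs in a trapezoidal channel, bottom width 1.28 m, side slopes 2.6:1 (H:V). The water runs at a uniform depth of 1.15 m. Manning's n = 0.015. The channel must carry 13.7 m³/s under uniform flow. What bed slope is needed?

With bottom width b = 1.28 m and side slope z = 2.6: A = (b + zy)y = (1.28 + 2.6×1.15)×1.15 = 4.91 m²; P = b + 2y√(1+z²) = 1.28 + 2×1.15×2.786 = 7.687 m.
Hydraulic radius R = A/P = 4.91/7.687 = 0.6388 m.
From Manning's equation, S = [nQ / (1 A R^(2/3))]² = [0.015 × 13.7 / (1 × 4.91 × 0.6388^(2/3))]² = 0.00318.

S = 0.00318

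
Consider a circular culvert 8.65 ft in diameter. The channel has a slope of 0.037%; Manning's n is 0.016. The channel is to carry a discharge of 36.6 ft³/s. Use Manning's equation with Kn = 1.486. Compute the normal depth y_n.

Manning's equation rearranged: A R^(2/3) = nQ / (1.486·√S) = 0.016 × 36.6 / (1.486 × √0.00037) = 20.49.
At y = 2.2 ft: A R^(2/3) = 13.93 — low.
At y = 3.01 ft: A R^(2/3) = 25.56 — high.
At y = 2.68 ft: A R^(2/3) = 20.48 — ≈ 20.49.

y_n = 2.68 ft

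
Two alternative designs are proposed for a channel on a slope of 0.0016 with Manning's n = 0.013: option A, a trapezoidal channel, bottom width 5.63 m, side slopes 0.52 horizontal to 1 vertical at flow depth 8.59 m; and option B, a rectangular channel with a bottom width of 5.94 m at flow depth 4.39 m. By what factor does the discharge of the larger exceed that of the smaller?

Channel A: With bottom width b = 5.63 m and side slope z = 0.52: A = (b + zy)y = (5.63 + 0.52×8.59)×8.59 = 86.73 m²; P = b + 2y√(1+z²) = 5.63 + 2×8.59×1.127 = 24.99 m. Hydraulic radius R = A/P = 86.73/24.99 = 3.47 m. Q_A = (1/0.013)·86.73·3.47^(2/3)·√0.0016 = 611.7 m³/s.
Channel B: Flow area A = b·y = 5.94 × 4.39 = 26.08 m². Wetted perimeter P = b + 2y = 5.94 + 2×4.39 = 14.72 m. Hydraulic radius R = A/P = 26.08/14.72 = 1.772 m. Q_B = (1/0.013)·26.08·1.772^(2/3)·√0.0016 = 117.5 m³/s.
The larger discharge is 611.7 m³/s and the smaller is 117.5 m³/s; the ratio is 5.21.

5.21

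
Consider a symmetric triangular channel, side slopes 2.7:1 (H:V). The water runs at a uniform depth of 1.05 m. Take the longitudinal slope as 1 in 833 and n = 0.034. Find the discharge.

For a triangular section with side slope z = 2.7: A = zy² = 2.7×1.05² = 2.977 m²; P = 2y√(1+z²) = 2×1.05×2.879 = 6.046 m.
Hydraulic radius R = A/P = 2.977/6.046 = 0.4923 m.
Manning's equation: Q = (1/n) A R^(2/3) S^(1/2) = (1/0.034) × 2.977 × 0.4923^(2/3) × 0.0012^(1/2) = 1.89 m³/s.

Q = 1.89 m³/s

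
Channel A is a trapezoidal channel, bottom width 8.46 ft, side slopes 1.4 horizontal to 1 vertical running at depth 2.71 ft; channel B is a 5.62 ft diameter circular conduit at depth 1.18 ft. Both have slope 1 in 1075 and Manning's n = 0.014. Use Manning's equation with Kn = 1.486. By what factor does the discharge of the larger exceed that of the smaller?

16.7

Channel A: With bottom width b = 8.46 ft and side slope z = 1.4: A = (b + zy)y = (8.46 + 1.4×2.71)×2.71 = 33.21 ft²; P = b + 2y√(1+z²) = 8.46 + 2×2.71×1.72 = 17.78 ft. Hydraulic radius R = A/P = 33.21/17.78 = 1.867 ft. Q_A = (1.486/0.014)·33.21·1.867^(2/3)·√0.0009302 = 163 ft³/s.
Channel B: For a circular section of diameter D = 5.62 ft at depth y = 1.18 ft, the central angle is θ = 2 arccos(1 − 2y/D) = 1.904 rad. Then A = (D²/8)(θ − sin θ) = 3.786 ft² and P = Dθ/2 = 5.35 ft. Hydraulic radius R = A/P = 3.786/5.35 = 0.7076 ft. Q_B = (1.486/0.014)·3.786·0.7076^(2/3)·√0.0009302 = 9.733 ft³/s.
The larger discharge is 163 ft³/s and the smaller is 9.733 ft³/s; the ratio is 16.7.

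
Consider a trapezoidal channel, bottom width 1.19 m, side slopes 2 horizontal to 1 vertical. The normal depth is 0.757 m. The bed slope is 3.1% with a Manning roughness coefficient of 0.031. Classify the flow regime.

supercritical

With bottom width b = 1.19 m and side slope z = 2: A = (b + zy)y = (1.19 + 2×0.757)×0.757 = 2.047 m²; P = b + 2y√(1+z²) = 1.19 + 2×0.757×2.236 = 4.575 m.
Hydraulic radius R = A/P = 2.047/4.575 = 0.4474 m.
V = (1/n) R^(2/3) √S = (1/0.031) × 0.4474^(2/3) × √0.031 = 3.322 m/s. Hydraulic depth D_h = A/T = 2.047/4.218 = 0.4853 m.
Froude number Fr = V/√(g·D_h) = 3.322/√(9.81×0.4853) = 1.52, which is greater than 1, so the flow is supercritical.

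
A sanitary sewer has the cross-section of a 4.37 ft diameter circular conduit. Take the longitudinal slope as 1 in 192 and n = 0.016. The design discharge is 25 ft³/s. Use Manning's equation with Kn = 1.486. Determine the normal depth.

Manning's equation rearranged: A R^(2/3) = nQ / (1.486·√S) = 0.016 × 25 / (1.486 × √0.005208) = 3.73.
At y = 1.03 ft: A R^(2/3) = 1.938 — too small.
At y = 1.58 ft: A R^(2/3) = 4.447 — too large.
At y = 1.44 ft: A R^(2/3) = 3.731 — matches.

y_n = 1.44 ft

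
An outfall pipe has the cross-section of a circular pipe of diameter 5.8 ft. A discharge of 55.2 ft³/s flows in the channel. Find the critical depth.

At critical depth, Q² T / (g A³) = 1, i.e. A³/T = Q²/g = 55.2²/32.2 = 94.63.
Try y = 1.54 ft: A³/T = 34.69 — too small.
Try y = 2 ft: A³/T = 95.51 — ≈ 94.63.

y_c = 2 ft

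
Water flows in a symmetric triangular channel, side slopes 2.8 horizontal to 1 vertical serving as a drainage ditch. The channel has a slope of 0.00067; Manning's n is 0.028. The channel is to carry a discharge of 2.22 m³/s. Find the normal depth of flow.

y_n = 1.14 m

Manning's equation rearranged: A R^(2/3) = nQ / (1·√S) = 0.028 × 2.22 / (√0.00067) = 2.401.
Trying y = 1.38 m: A R^(2/3) = 4 — high.
Trying y = 1.14 m: A R^(2/3) = 2.403 — close enough.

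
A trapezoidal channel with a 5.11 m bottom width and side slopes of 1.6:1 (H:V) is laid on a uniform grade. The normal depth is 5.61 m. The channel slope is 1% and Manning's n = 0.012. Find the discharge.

Q = 1370 m³/s

With bottom width b = 5.11 m and side slope z = 1.6: A = (b + zy)y = (5.11 + 1.6×5.61)×5.61 = 79.02 m²; P = b + 2y√(1+z²) = 5.11 + 2×5.61×1.887 = 26.28 m.
Hydraulic radius R = A/P = 79.02/26.28 = 3.007 m.
Manning's equation: Q = (1/n) A R^(2/3) S^(1/2) = (1/0.012) × 79.02 × 3.007^(2/3) × 0.01^(1/2) = 1370 m³/s.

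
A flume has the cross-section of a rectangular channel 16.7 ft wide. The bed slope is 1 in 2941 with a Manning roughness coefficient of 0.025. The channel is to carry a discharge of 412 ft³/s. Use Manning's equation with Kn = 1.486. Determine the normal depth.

y_n = 8.6 ft

Manning's equation rearranged: A R^(2/3) = nQ / (1.486·√S) = 0.025 × 412 / (1.486 × √0.00034) = 375.9.
At y = 6.8 ft: A R^(2/3) = 274 — too small.
At y = 10.9 ft: A R^(2/3) = 512.8 — too large.
At y = 8.6 ft: A R^(2/3) = 376 — matches.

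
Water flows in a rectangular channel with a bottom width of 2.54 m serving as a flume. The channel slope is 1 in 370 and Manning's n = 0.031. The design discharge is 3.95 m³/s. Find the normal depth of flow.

Manning's equation rearranged: A R^(2/3) = nQ / (1·√S) = 0.031 × 3.95 / (√0.002703) = 2.355.
At y = 1.58 m: A R^(2/3) = 3.176 — over.
At y = 0.893 m: A R^(2/3) = 1.475 — short.
At y = 1.26 m: A R^(2/3) = 2.358 — close enough.

y_n = 1.26 m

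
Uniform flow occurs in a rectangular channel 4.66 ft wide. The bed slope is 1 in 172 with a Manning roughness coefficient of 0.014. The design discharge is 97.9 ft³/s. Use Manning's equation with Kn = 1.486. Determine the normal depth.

Manning's equation rearranged: A R^(2/3) = nQ / (1.486·√S) = 0.014 × 97.9 / (1.486 × √0.005814) = 12.1.
At y = 2.97 ft: A R^(2/3) = 16.53 — high.
At y = 2 ft: A R^(2/3) = 9.788 — low.
At y = 2.34 ft: A R^(2/3) = 12.09 — ≈ 12.1.

y_n = 2.34 ft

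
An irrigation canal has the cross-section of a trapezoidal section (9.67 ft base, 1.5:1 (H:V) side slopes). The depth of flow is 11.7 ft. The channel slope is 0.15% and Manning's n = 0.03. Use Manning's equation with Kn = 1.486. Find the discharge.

With bottom width b = 9.67 ft and side slope z = 1.5: A = (b + zy)y = (9.67 + 1.5×11.7)×11.7 = 318.5 ft²; P = b + 2y√(1+z²) = 9.67 + 2×11.7×1.803 = 51.85 ft.
Hydraulic radius R = A/P = 318.5/51.85 = 6.142 ft.
Manning's equation: Q = (1.486/n) A R^(2/3) S^(1/2) = (1.486/0.03) × 318.5 × 6.142^(2/3) × 0.0015^(1/2) = 2050 ft³/s.

Q = 2050 ft³/s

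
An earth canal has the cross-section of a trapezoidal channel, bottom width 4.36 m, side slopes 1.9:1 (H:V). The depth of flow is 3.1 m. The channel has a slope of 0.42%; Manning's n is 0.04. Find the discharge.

With bottom width b = 4.36 m and side slope z = 1.9: A = (b + zy)y = (4.36 + 1.9×3.1)×3.1 = 31.78 m²; P = b + 2y√(1+z²) = 4.36 + 2×3.1×2.147 = 17.67 m.
Hydraulic radius R = A/P = 31.78/17.67 = 1.798 m.
Manning's equation: Q = (1/n) A R^(2/3) S^(1/2) = (1/0.04) × 31.78 × 1.798^(2/3) × 0.0042^(1/2) = 76.1 m³/s.

Q = 76.1 m³/s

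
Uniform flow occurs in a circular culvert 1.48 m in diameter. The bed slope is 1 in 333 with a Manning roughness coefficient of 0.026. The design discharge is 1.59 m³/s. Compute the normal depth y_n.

y_n = 1.05 m

Manning's equation rearranged: A R^(2/3) = nQ / (1·√S) = 0.026 × 1.59 / (√0.003003) = 0.7544.
Try y = 0.845 m: A R^(2/3) = 0.5514 — short.
Try y = 1.17 m: A R^(2/3) = 0.8564 — over.
Try y = 1.05 m: A R^(2/3) = 0.7553 — matches.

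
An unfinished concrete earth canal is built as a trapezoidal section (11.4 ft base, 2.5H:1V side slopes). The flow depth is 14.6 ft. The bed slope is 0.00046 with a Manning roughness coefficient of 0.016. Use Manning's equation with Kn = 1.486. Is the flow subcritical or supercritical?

With bottom width b = 11.4 ft and side slope z = 2.5: A = (b + zy)y = (11.4 + 2.5×14.6)×14.6 = 699.3 ft²; P = b + 2y√(1+z²) = 11.4 + 2×14.6×2.693 = 90.02 ft.
Hydraulic radius R = A/P = 699.3/90.02 = 7.768 ft.
V = (1.486/n) R^(2/3) √S = (1.486/0.016) × 7.768^(2/3) × √0.00046 = 7.813 ft/s. Hydraulic depth D_h = A/T = 699.3/84.4 = 8.286 ft.
Froude number Fr = V/√(g·D_h) = 7.813/√(32.2×8.286) = 0.478, which is less than 1, so the flow is subcritical.

subcritical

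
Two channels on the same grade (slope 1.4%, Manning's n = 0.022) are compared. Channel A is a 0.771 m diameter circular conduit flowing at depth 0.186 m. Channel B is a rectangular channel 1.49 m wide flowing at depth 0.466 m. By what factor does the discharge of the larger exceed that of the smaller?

Channel A: For a circular section of diameter D = 0.771 m at depth y = 0.186 m, the central angle is θ = 2 arccos(1 − 2y/D) = 2.054 rad. Then A = (D²/8)(θ − sin θ) = 0.08679 m² and P = Dθ/2 = 0.7917 m. Hydraulic radius R = A/P = 0.08679/0.7917 = 0.1096 m. Q_A = (1/0.022)·0.08679·0.1096^(2/3)·√0.014 = 0.1069 m³/s.
Channel B: Flow area A = b·y = 1.49 × 0.466 = 0.6943 m². Wetted perimeter P = b + 2y = 1.49 + 2×0.466 = 2.422 m. Hydraulic radius R = A/P = 0.6943/2.422 = 0.2867 m. Q_B = (1/0.022)·0.6943·0.2867^(2/3)·√0.014 = 1.624 m³/s.
The larger discharge is 1.624 m³/s and the smaller is 0.1069 m³/s; the ratio is 15.2.

15.2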